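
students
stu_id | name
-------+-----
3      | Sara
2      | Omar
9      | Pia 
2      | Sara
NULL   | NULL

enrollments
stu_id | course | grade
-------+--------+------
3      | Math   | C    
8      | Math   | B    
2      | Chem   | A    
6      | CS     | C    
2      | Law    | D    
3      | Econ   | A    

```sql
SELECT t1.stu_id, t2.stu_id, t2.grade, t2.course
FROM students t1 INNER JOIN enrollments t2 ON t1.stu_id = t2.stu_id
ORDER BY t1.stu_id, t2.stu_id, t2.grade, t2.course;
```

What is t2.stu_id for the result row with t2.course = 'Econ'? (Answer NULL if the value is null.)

INNER JOIN keeps only pairs where the ON condition holds.
Matching on t1.stu_id = t2.stu_id. A NULL in a compared column never satisfies the condition.
Matched pairs: 6.

3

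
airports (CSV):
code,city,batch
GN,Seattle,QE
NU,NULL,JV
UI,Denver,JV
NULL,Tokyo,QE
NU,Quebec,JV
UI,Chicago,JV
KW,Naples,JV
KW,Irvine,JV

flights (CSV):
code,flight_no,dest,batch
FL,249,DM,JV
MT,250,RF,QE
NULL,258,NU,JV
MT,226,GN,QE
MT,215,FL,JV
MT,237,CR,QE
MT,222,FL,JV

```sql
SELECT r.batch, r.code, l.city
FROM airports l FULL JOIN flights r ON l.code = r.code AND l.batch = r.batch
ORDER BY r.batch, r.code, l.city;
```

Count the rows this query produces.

FULL OUTER JOIN keeps every row from both sides; unmatched rows get NULL for the other side's columns.
Matching on l.code = r.code AND l.batch = r.batch. A NULL in a compared column never satisfies the condition.
- l row (code=GN, batch=QE): no match → kept, r columns NULL.
- l row (code=NU, batch=JV): no match → kept, r columns NULL.
- l row (code=UI, batch=JV): no match → kept, r columns NULL.
- l row (code=NULL, batch=QE): no match → kept, r columns NULL.
- l row (code=NU, batch=JV): no match → kept, r columns NULL.
- l row (code=UI, batch=JV): no match → kept, r columns NULL.
- l row (code=KW, batch=JV): no match → kept, r columns NULL.
- l row (code=KW, batch=JV): no match → kept, r columns NULL.
- plus 7 unmatched r row(s), each kept with NULL l columns.
Total: 0 matched + 15 padded = 15 rows.

15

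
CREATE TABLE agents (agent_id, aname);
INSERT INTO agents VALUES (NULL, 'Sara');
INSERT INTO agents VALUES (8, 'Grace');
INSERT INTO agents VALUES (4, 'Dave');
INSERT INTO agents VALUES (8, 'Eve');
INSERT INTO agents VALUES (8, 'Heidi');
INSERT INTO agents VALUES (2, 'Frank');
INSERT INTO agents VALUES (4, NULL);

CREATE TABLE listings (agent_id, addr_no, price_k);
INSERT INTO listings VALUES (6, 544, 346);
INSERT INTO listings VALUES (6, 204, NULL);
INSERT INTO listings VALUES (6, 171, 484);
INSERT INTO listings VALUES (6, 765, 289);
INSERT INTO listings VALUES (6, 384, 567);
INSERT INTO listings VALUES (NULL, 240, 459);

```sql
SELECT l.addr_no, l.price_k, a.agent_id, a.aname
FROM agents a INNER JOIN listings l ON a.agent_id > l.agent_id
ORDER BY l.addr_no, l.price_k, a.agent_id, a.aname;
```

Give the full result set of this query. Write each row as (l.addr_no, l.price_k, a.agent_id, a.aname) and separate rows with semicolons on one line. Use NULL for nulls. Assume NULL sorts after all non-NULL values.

(171, 484, 8, Eve); (171, 484, 8, Grace); (171, 484, 8, Heidi); (204, NULL, 8, Eve); (204, NULL, 8, Grace); (204, NULL, 8, Heidi); (384, 567, 8, Eve); (384, 567, 8, Grace); (384, 567, 8, Heidi); (544, 346, 8, Eve); (544, 346, 8, Grace); (544, 346, 8, Heidi); (765, 289, 8, Eve); (765, 289, 8, Grace); (765, 289, 8, Heidi)

INNER JOIN keeps only pairs where the ON condition holds.
Matching on a.agent_id > l.agent_id. A NULL in a compared column never satisfies the condition.
Matched pairs: 15.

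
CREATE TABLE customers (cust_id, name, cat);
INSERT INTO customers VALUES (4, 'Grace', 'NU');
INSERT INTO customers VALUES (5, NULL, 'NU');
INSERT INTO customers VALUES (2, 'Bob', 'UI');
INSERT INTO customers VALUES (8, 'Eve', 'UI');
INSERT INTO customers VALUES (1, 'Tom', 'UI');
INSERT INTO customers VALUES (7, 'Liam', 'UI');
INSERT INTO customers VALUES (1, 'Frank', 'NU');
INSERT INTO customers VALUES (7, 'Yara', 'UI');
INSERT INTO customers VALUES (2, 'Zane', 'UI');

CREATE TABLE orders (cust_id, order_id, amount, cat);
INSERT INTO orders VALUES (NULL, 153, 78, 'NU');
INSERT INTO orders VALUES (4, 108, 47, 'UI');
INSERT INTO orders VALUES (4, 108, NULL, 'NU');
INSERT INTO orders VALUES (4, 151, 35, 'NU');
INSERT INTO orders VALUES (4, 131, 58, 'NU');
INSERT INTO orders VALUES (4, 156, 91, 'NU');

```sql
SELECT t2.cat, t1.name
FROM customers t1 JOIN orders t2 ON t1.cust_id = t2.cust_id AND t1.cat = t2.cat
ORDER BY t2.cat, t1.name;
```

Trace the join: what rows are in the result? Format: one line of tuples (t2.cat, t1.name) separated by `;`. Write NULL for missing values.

(NU, Grace); (NU, Grace); (NU, Grace); (NU, Grace)

INNER JOIN keeps only pairs where the ON condition holds.
Matching on t1.cust_id = t2.cust_id AND t1.cat = t2.cat. A NULL in a compared column never satisfies the condition.
- t1 row (cust_id=4, cat=NU): matches 4 t2 row(s) → 4 output row(s).
- t1 row (cust_id=5, cat=NU): no match → dropped.
- t1 row (cust_id=2, cat=UI): no match → dropped.
- t1 row (cust_id=8, cat=UI): no match → dropped.
- t1 row (cust_id=1, cat=UI): no match → dropped.
- t1 row (cust_id=7, cat=UI): no match → dropped.
- t1 row (cust_id=1, cat=NU): no match → dropped.
- t1 row (cust_id=7, cat=UI): no match → dropped.
- t1 row (cust_id=2, cat=UI): no match → dropped.
After projecting and ordering:
t2.cat | t1.name
NU | Grace
NU | Grace
NU | Grace
NU | Grace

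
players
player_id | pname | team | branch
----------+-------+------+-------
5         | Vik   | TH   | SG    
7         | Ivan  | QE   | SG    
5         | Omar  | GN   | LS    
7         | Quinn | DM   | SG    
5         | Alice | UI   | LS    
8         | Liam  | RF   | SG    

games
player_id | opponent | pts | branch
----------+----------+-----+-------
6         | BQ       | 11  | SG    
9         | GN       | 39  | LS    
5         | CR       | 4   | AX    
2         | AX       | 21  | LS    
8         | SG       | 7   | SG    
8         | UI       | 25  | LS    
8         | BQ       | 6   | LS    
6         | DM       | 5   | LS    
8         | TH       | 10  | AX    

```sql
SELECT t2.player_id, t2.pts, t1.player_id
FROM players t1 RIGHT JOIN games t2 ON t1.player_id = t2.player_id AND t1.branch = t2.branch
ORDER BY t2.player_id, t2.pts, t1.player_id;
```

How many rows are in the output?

9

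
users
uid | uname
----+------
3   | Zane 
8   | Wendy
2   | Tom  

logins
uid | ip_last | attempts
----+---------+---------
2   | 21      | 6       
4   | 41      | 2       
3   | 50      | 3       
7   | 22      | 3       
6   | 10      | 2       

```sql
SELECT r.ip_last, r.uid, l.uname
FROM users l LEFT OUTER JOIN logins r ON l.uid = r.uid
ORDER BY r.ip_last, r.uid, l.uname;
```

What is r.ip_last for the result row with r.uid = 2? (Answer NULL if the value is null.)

LEFT JOIN keeps every row from `users`; unmatched rows get NULL for `logins`'s columns.
Matching on l.uid = r.uid.
- l (uid=3) pairs with 1 row(s) of r.
- l (uid=8) has no partner → padded with NULL.
- l (uid=2) pairs with 1 row(s) of r.

21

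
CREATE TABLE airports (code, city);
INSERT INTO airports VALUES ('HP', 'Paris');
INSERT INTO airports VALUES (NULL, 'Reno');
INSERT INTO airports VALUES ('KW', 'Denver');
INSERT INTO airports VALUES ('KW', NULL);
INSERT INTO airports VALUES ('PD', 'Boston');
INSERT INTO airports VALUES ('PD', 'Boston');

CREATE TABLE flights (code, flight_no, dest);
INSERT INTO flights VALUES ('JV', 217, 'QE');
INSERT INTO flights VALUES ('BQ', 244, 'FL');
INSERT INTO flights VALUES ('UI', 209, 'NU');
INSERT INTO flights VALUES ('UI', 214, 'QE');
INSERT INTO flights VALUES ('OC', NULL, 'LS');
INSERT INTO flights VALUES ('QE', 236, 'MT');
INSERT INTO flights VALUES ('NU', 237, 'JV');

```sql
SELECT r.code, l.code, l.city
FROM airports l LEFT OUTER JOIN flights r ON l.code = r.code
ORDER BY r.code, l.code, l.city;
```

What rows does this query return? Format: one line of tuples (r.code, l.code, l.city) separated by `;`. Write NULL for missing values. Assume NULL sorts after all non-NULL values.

LEFT JOIN keeps every row from `airports`; unmatched rows get NULL for `flights`'s columns.
Matching on l.code = r.code. A NULL in a compared column never satisfies the condition.
Matched pairs: 0; unmatched l rows kept: 6.

(NULL, HP, Paris); (NULL, KW, Denver); (NULL, KW, NULL); (NULL, PD, Boston); (NULL, PD, Boston); (NULL, NULL, Reno)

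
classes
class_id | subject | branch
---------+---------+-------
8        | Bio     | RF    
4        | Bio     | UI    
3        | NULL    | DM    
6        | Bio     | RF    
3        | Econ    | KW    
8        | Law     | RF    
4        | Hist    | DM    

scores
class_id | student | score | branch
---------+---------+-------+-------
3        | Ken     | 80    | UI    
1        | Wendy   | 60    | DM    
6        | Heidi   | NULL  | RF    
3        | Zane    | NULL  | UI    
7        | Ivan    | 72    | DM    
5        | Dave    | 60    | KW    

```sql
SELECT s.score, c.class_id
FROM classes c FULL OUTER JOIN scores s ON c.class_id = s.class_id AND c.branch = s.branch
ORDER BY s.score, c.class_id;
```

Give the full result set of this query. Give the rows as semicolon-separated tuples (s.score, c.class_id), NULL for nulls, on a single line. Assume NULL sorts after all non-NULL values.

FULL OUTER JOIN keeps every row from both sides; unmatched rows get NULL for the other side's columns.
Matching on c.class_id = s.class_id AND c.branch = s.branch.
- class_id=8, branch=RF: no s row matches, row kept with s columns NULL.
- class_id=4, branch=UI: no s row matches, row kept with s columns NULL.
- class_id=3, branch=DM: no s row matches, row kept with s columns NULL.
- class_id=6, branch=RF: 1 matching s row(s), so 1 row(s) emitted.
- class_id=3, branch=KW: no s row matches, row kept with s columns NULL.
- class_id=8, branch=RF: no s row matches, row kept with s columns NULL.
- class_id=4, branch=DM: no s row matches, row kept with s columns NULL.
- 5 row(s) from s found no c partner → padded with NULL.

(60, NULL); (60, NULL); (72, NULL); (80, NULL); (NULL, 3); (NULL, 3); (NULL, 4); (NULL, 4); (NULL, 6); (NULL, 8); (NULL, 8); (NULL, NULL)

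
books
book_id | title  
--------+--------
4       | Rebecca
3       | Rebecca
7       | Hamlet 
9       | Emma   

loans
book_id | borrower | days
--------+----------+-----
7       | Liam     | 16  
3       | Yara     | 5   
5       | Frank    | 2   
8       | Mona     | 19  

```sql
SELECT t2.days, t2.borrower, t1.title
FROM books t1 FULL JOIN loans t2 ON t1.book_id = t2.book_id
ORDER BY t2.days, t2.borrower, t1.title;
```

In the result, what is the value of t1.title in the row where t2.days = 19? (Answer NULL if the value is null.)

NULL

FULL OUTER JOIN keeps every row from both sides; unmatched rows get NULL for the other side's columns.
Matching on t1.book_id = t2.book_id.
Matched pairs: 2; unmatched t1 rows kept: 2; unmatched t2 rows kept: 2.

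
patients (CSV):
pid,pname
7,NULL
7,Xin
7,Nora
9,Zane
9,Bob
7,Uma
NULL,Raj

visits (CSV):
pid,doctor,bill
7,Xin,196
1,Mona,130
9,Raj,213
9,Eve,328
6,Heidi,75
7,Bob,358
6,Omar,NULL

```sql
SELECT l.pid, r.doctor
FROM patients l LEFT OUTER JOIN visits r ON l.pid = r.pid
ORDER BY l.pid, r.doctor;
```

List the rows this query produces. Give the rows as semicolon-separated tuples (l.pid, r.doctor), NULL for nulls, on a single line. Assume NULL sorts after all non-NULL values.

LEFT JOIN keeps every row from `patients`; unmatched rows get NULL for `visits`'s columns.
Matching on l.pid = r.pid. A NULL in a compared column never satisfies the condition.
Matched pairs: 12; unmatched l rows kept: 1.

(7, Bob); (7, Bob); (7, Bob); (7, Bob); (7, Xin); (7, Xin); (7, Xin); (7, Xin); (9, Eve); (9, Eve); (9, Raj); (9, Raj); (NULL, NULL)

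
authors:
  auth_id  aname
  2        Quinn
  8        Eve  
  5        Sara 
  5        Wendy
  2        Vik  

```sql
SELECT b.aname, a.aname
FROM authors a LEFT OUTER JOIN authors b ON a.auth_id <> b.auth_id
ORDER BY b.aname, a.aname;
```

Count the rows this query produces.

LEFT JOIN keeps every row from `authors a`; unmatched rows get NULL for `authors b`'s columns.
Matching on a.auth_id <> b.auth_id.
- a (auth_id=2) pairs with 3 row(s) of b.
- a (auth_id=8) pairs with 4 row(s) of b.
- a (auth_id=5) pairs with 3 row(s) of b.
- a (auth_id=5) pairs with 3 row(s) of b.
- a (auth_id=2) pairs with 3 row(s) of b.
Total: 16 rows.

16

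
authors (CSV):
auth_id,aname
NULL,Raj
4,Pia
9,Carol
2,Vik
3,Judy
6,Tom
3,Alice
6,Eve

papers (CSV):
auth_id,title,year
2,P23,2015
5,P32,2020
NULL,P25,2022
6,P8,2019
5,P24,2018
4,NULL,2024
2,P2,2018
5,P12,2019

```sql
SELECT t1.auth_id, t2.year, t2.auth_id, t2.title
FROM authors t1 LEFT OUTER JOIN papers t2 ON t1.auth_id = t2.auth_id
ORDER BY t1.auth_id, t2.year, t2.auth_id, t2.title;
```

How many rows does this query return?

9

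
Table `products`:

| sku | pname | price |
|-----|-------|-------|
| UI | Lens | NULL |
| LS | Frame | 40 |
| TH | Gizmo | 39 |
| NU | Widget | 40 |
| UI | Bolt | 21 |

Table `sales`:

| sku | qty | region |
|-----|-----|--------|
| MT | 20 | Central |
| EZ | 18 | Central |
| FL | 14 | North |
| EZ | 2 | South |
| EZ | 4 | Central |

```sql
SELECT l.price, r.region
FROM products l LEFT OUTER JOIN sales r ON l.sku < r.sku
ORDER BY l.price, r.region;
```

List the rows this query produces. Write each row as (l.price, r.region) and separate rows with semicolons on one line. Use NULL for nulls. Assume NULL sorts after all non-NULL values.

(21, NULL); (39, NULL); (40, Central); (40, NULL); (NULL, NULL)

LEFT JOIN keeps every row from `products`; unmatched rows get NULL for `sales`'s columns.
Matching on l.sku < r.sku.
Matched pairs: 1; unmatched l rows kept: 4.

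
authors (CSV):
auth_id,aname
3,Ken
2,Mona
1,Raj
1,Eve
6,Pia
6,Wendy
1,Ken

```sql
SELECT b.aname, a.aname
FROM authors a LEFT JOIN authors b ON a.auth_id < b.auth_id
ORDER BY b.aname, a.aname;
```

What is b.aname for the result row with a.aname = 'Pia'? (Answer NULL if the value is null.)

NULL

LEFT JOIN keeps every row from `authors a`; unmatched rows get NULL for `authors b`'s columns.
Matching on a.auth_id < b.auth_id.
- auth_id=3: 2 matching b row(s), so 2 row(s) emitted.
- auth_id=2: 3 matching b row(s), so 3 row(s) emitted.
- auth_id=1: 4 matching b row(s), so 4 row(s) emitted.
- auth_id=1: 4 matching b row(s), so 4 row(s) emitted.
- auth_id=6: no b row matches, row kept with b columns NULL.
- auth_id=6: no b row matches, row kept with b columns NULL.
- auth_id=1: 4 matching b row(s), so 4 row(s) emitted.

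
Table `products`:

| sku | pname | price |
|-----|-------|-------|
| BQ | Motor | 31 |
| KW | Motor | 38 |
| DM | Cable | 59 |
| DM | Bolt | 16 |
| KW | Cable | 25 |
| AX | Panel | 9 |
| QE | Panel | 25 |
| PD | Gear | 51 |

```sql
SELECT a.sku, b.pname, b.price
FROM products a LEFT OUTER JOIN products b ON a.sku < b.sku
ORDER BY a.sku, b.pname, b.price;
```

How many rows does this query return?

LEFT JOIN keeps every row from `products a`; unmatched rows get NULL for `products b`'s columns.
Matching on a.sku < b.sku.
- sku=BQ: 6 matching b row(s), so 6 row(s) emitted.
- sku=KW: 2 matching b row(s), so 2 row(s) emitted.
- sku=DM: 4 matching b row(s), so 4 row(s) emitted.
- sku=DM: 4 matching b row(s), so 4 row(s) emitted.
- sku=KW: 2 matching b row(s), so 2 row(s) emitted.
- sku=AX: 7 matching b row(s), so 7 row(s) emitted.
- sku=QE: no b row matches, row kept with b columns NULL.
- sku=PD: 1 matching b row(s), so 1 row(s) emitted.
Total: 26 matched + 1 padded = 27 rows.

27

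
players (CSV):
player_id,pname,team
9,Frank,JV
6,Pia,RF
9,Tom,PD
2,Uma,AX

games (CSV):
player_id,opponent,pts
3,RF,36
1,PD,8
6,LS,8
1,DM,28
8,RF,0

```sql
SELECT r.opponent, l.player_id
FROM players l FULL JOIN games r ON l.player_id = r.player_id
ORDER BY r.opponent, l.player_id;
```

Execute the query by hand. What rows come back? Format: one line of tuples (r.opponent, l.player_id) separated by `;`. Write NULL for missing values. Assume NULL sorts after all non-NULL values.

(DM, NULL); (LS, 6); (PD, NULL); (RF, NULL); (RF, NULL); (NULL, 2); (NULL, 9); (NULL, 9)

FULL OUTER JOIN keeps every row from both sides; unmatched rows get NULL for the other side's columns.
Matching on l.player_id = r.player_id.
Matched pairs: 1; unmatched l rows kept: 3; unmatched r rows kept: 4.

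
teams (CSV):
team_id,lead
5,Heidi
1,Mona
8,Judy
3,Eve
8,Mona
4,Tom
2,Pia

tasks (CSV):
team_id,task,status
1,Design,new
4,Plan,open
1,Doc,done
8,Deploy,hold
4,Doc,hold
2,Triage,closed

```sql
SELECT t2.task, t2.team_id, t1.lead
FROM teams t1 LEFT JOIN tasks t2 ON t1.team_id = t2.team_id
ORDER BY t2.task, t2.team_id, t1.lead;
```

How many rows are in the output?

9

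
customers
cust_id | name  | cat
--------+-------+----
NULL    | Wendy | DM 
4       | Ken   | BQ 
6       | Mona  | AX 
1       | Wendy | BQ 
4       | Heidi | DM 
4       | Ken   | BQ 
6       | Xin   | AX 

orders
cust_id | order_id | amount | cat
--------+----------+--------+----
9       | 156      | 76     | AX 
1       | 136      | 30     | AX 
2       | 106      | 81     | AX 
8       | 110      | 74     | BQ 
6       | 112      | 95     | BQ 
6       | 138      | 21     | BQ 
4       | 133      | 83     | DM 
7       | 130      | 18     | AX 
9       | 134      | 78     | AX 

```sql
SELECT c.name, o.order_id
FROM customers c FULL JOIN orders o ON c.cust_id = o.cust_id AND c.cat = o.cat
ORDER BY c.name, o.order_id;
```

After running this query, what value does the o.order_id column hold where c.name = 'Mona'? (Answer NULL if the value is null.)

NULL

FULL OUTER JOIN keeps every row from both sides; unmatched rows get NULL for the other side's columns.
Matching on c.cust_id = o.cust_id AND c.cat = o.cat. A NULL in a compared column never satisfies the condition.
- c (cust_id=NULL, cat=DM) has no partner → padded with NULL.
- c (cust_id=4, cat=BQ) has no partner → padded with NULL.
- c (cust_id=6, cat=AX) has no partner → padded with NULL.
- c (cust_id=1, cat=BQ) has no partner → padded with NULL.
- c (cust_id=4, cat=DM) pairs with 1 row(s) of o.
- c (cust_id=4, cat=BQ) has no partner → padded with NULL.
- c (cust_id=6, cat=AX) has no partner → padded with NULL.
- 8 row(s) from o found no c partner → padded with NULL.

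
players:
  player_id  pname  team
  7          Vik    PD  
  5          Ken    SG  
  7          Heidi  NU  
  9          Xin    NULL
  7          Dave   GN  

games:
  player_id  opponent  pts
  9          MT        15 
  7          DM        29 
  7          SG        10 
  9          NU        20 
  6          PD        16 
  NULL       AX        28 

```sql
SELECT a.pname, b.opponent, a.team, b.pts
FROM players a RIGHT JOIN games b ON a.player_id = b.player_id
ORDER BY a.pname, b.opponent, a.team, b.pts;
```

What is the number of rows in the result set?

RIGHT JOIN keeps every row from `games`; unmatched rows get NULL for `players`'s columns.
Matching on a.player_id = b.player_id. A NULL in a compared column never satisfies the condition.
- a row (player_id=7): matches 2 b row(s) → 2 output row(s).
- a row (player_id=5): no match.
- a row (player_id=7): matches 2 b row(s) → 2 output row(s).
- a row (player_id=9): matches 2 b row(s) → 2 output row(s).
- a row (player_id=7): matches 2 b row(s) → 2 output row(s).
- 2 row(s) from b found no a partner → padded with NULL.
Total: 8 matched + 2 padded = 10 rows.

10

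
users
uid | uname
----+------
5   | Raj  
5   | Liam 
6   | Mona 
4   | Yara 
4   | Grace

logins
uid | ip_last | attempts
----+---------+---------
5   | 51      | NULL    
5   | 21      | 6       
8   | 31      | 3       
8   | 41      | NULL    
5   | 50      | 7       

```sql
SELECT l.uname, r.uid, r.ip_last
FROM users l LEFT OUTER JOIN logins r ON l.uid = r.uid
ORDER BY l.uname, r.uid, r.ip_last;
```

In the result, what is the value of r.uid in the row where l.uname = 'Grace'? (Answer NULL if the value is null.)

LEFT JOIN keeps every row from `users`; unmatched rows get NULL for `logins`'s columns.
Matching on l.uid = r.uid.
Matched pairs: 6; unmatched l rows kept: 3.

NULL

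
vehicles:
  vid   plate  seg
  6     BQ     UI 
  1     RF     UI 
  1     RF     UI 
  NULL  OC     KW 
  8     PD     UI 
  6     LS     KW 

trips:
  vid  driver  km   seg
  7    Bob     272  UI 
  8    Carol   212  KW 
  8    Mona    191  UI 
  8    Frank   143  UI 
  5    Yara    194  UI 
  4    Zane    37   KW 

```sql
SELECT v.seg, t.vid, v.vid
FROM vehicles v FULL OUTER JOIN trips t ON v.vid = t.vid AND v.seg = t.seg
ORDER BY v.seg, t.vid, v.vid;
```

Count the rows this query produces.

FULL OUTER JOIN keeps every row from both sides; unmatched rows get NULL for the other side's columns.
Matching on v.vid = t.vid AND v.seg = t.seg. A NULL in a compared column never satisfies the condition.
- v (vid=6, seg=UI) has no partner → padded with NULL.
- v (vid=1, seg=UI) has no partner → padded with NULL.
- v (vid=1, seg=UI) has no partner → padded with NULL.
- v (vid=NULL, seg=KW) has no partner → padded with NULL.
- v (vid=8, seg=UI) pairs with 2 row(s) of t.
- v (vid=6, seg=KW) has no partner → padded with NULL.
- plus 4 unmatched t row(s), each kept with NULL v columns.
Total: 2 matched + 9 padded = 11 rows.

11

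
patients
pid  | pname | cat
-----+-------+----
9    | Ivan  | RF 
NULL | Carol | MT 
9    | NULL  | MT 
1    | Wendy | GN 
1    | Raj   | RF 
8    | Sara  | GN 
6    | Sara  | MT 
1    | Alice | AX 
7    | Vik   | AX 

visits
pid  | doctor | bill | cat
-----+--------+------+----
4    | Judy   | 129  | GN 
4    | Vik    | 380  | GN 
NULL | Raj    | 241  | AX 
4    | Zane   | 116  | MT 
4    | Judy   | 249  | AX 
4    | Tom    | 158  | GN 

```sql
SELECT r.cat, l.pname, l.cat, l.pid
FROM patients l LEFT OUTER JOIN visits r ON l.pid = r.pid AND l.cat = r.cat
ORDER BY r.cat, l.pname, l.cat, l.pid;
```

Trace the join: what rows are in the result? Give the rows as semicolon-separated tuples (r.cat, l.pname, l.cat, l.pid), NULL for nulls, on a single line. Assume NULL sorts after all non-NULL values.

LEFT JOIN keeps every row from `patients`; unmatched rows get NULL for `visits`'s columns.
Matching on l.pid = r.pid AND l.cat = r.cat. A NULL in a compared column never satisfies the condition.
- l row (pid=9, cat=RF): no match → kept, r columns NULL.
- l row (pid=NULL, cat=MT): no match → kept, r columns NULL.
- l row (pid=9, cat=MT): no match → kept, r columns NULL.
- l row (pid=1, cat=GN): no match → kept, r columns NULL.
- l row (pid=1, cat=RF): no match → kept, r columns NULL.
- l row (pid=8, cat=GN): no match → kept, r columns NULL.
- l row (pid=6, cat=MT): no match → kept, r columns NULL.
- l row (pid=1, cat=AX): no match → kept, r columns NULL.
- l row (pid=7, cat=AX): no match → kept, r columns NULL.
After projecting and ordering:
r.cat | l.pname | l.cat | l.pid
NULL | Alice | AX | 1
NULL | Carol | MT | NULL
NULL | Ivan | RF | 9
NULL | Raj | RF | 1
NULL | Sara | GN | 8
NULL | Sara | MT | 6
NULL | Vik | AX | 7
NULL | Wendy | GN | 1
NULL | NULL | MT | 9

(NULL, Alice, AX, 1); (NULL, Carol, MT, NULL); (NULL, Ivan, RF, 9); (NULL, Raj, RF, 1); (NULL, Sara, GN, 8); (NULL, Sara, MT, 6); (NULL, Vik, AX, 7); (NULL, Wendy, GN, 1); (NULL, NULL, MT, 9)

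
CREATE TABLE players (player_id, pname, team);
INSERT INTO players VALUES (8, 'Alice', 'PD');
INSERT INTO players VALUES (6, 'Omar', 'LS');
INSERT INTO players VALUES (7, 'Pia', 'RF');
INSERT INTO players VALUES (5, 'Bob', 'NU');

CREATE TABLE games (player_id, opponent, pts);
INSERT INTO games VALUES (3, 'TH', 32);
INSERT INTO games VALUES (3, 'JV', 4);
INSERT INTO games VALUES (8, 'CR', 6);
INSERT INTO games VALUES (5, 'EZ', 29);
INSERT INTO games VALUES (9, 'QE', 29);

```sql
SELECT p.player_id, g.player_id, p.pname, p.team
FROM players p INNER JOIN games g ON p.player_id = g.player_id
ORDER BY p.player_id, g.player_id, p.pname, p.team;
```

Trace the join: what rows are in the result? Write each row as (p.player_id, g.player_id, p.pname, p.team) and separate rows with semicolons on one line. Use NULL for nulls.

(5, 5, Bob, NU); (8, 8, Alice, PD)

INNER JOIN keeps only pairs where the ON condition holds.
Matching on p.player_id = g.player_id.
- player_id=8: 1 matching g row(s), so 1 row(s) emitted.
- player_id=6: no matching g row, dropped.
- player_id=7: no matching g row, dropped.
- player_id=5: 1 matching g row(s), so 1 row(s) emitted.
After projecting and ordering:
p.player_id | g.player_id | p.pname | p.team
5 | 5 | Bob | NU
8 | 8 | Alice | PD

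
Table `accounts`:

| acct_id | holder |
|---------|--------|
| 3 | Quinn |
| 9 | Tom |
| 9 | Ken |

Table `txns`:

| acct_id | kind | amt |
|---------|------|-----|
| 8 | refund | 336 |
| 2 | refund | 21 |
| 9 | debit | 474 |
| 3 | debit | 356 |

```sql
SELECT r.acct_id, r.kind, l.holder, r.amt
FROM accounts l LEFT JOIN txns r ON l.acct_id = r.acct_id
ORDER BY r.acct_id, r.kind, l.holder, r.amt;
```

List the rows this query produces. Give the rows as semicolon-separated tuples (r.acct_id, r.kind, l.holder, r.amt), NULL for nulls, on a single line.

LEFT JOIN keeps every row from `accounts`; unmatched rows get NULL for `txns`'s columns.
Matching on l.acct_id = r.acct_id.
- l row (acct_id=3): matches 1 r row(s) → 1 output row(s).
- l row (acct_id=9): matches 1 r row(s) → 1 output row(s).
- l row (acct_id=9): matches 1 r row(s) → 1 output row(s).
After projecting and ordering:
r.acct_id | r.kind | l.holder | r.amt
3 | debit | Quinn | 356
9 | debit | Ken | 474
9 | debit | Tom | 474

(3, debit, Quinn, 356); (9, debit, Ken, 474); (9, debit, Tom, 474)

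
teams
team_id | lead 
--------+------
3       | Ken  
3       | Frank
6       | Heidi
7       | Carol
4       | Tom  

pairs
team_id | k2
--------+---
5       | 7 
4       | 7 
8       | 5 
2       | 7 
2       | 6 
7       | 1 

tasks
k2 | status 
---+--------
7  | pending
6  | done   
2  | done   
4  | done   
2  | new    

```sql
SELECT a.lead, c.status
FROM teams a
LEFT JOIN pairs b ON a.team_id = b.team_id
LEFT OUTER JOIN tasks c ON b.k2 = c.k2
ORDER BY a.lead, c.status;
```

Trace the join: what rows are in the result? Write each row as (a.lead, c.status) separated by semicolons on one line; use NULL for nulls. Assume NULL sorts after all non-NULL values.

Joins associate left-to-right: teams LEFT JOIN pairs on team_id gives 5 intermediate row(s).
Then LEFT JOIN `tasks c` on k2: each of those 5 rows is kept; rows whose b.k2 has no match in c get NULL for c's columns.

(Carol, NULL); (Frank, NULL); (Heidi, NULL); (Ken, NULL); (Tom, pending)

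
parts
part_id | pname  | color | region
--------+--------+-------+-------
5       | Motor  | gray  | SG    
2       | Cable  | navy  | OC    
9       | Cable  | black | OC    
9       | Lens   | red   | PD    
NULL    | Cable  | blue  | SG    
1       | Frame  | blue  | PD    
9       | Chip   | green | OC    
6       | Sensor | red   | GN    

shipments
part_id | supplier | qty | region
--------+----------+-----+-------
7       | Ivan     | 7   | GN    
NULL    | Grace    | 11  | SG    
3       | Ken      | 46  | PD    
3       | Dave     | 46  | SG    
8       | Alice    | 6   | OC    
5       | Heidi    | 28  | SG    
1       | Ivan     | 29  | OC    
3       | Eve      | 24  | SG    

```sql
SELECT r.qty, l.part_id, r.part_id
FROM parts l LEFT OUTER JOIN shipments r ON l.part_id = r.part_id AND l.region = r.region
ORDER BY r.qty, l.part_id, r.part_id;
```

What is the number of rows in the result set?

8

LEFT JOIN keeps every row from `parts`; unmatched rows get NULL for `shipments`'s columns.
Matching on l.part_id = r.part_id AND l.region = r.region. A NULL in a compared column never satisfies the condition.
- l (part_id=5, region=SG) pairs with 1 row(s) of r.
- l (part_id=2, region=OC) has no partner → padded with NULL.
- l (part_id=9, region=OC) has no partner → padded with NULL.
- l (part_id=9, region=PD) has no partner → padded with NULL.
- l (part_id=NULL, region=SG) has no partner → padded with NULL.
- l (part_id=1, region=PD) has no partner → padded with NULL.
- l (part_id=9, region=OC) has no partner → padded with NULL.
- l (part_id=6, region=GN) has no partner → padded with NULL.
Total: 1 matched + 7 padded = 8 rows.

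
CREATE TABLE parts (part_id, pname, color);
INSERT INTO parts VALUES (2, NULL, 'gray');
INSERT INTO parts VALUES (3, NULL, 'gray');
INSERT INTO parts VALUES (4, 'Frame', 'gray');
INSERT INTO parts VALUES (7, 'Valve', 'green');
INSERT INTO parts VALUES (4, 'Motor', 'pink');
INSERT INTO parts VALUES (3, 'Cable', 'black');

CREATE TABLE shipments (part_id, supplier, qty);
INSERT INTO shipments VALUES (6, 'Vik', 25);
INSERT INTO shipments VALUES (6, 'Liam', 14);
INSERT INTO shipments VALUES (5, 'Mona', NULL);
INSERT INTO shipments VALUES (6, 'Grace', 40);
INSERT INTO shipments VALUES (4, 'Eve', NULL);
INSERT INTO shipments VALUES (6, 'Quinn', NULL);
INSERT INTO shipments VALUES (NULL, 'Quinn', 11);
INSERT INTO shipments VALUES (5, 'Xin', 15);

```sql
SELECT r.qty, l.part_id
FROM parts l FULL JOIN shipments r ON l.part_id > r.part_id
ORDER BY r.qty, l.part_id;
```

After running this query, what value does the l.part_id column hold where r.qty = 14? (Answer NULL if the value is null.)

7

FULL OUTER JOIN keeps every row from both sides; unmatched rows get NULL for the other side's columns.
Matching on l.part_id > r.part_id. A NULL in a compared column never satisfies the condition.
- part_id=2: no r row matches, row kept with r columns NULL.
- part_id=3: no r row matches, row kept with r columns NULL.
- part_id=4: no r row matches, row kept with r columns NULL.
- part_id=7: 7 matching r row(s), so 7 row(s) emitted.
- part_id=4: no r row matches, row kept with r columns NULL.
- part_id=3: no r row matches, row kept with r columns NULL.
- 1 row(s) from r found no l partner → padded with NULL.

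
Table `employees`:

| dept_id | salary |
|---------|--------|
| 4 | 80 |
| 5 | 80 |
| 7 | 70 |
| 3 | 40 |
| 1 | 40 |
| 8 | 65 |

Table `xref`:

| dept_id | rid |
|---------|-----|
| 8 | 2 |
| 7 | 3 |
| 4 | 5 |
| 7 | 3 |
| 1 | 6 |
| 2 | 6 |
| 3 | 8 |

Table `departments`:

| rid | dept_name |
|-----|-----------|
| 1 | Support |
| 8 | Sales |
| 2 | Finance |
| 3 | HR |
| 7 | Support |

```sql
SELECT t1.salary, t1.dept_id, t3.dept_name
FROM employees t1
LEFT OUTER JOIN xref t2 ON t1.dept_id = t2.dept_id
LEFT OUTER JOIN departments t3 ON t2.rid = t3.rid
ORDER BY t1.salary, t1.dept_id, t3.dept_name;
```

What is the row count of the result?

7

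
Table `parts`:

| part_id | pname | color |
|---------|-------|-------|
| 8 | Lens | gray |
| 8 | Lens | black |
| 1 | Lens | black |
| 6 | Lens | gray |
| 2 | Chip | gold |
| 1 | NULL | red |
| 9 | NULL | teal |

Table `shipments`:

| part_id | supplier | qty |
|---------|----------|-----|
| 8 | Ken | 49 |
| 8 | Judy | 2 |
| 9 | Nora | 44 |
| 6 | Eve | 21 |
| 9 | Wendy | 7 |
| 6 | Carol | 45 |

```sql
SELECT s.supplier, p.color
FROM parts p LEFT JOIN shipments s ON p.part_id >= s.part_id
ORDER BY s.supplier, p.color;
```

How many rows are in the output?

19

LEFT JOIN keeps every row from `parts`; unmatched rows get NULL for `shipments`'s columns.
Matching on p.part_id >= s.part_id.
- p (part_id=8) pairs with 4 row(s) of s.
- p (part_id=8) pairs with 4 row(s) of s.
- p (part_id=1) has no partner → padded with NULL.
- p (part_id=6) pairs with 2 row(s) of s.
- p (part_id=2) has no partner → padded with NULL.
- p (part_id=1) has no partner → padded with NULL.
- p (part_id=9) pairs with 6 row(s) of s.
Total: 16 matched + 3 padded = 19 rows.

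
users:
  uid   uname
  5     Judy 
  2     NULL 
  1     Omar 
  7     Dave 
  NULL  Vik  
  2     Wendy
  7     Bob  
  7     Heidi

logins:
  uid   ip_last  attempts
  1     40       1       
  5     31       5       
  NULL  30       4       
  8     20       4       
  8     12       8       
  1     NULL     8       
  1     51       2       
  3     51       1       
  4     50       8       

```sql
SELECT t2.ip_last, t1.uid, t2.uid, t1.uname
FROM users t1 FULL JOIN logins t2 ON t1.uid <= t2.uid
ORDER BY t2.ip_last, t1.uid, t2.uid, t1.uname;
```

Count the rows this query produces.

29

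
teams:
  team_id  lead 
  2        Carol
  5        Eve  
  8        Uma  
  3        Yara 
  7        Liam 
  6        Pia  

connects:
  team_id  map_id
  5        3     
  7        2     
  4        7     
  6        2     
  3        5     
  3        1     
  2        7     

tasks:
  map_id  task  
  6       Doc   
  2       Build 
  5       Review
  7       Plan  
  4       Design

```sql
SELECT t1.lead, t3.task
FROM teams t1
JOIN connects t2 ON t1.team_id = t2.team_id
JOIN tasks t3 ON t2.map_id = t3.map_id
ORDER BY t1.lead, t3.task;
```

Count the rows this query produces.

4

Joins associate left-to-right: teams INNER JOIN connects on team_id gives 6 intermediate row(s).
Then INNER JOIN `tasks t3` on map_id: keep only rows whose t2.map_id appears in t3.
Result: 4 row(s).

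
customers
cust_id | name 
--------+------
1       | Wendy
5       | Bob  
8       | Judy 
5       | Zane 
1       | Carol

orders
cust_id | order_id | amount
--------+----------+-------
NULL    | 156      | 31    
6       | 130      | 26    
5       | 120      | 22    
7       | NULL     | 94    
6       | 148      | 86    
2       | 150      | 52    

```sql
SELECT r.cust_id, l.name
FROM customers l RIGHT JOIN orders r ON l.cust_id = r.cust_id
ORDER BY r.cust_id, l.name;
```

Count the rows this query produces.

RIGHT JOIN keeps every row from `orders`; unmatched rows get NULL for `customers`'s columns.
Matching on l.cust_id = r.cust_id. A NULL in a compared column never satisfies the condition.
Matched pairs: 2; unmatched r rows kept: 5.
Total: 2 matched + 5 padded = 7 rows.

7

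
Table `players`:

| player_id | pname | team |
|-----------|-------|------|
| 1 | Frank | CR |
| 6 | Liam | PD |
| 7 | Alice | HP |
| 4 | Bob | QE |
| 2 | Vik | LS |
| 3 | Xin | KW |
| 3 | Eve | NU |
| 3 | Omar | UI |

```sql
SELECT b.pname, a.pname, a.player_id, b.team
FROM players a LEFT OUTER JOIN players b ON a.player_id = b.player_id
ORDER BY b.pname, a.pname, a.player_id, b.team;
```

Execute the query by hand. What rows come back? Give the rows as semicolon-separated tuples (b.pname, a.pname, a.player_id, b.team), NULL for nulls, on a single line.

(Alice, Alice, 7, HP); (Bob, Bob, 4, QE); (Eve, Eve, 3, NU); (Eve, Omar, 3, NU); (Eve, Xin, 3, NU); (Frank, Frank, 1, CR); (Liam, Liam, 6, PD); (Omar, Eve, 3, UI); (Omar, Omar, 3, UI); (Omar, Xin, 3, UI); (Vik, Vik, 2, LS); (Xin, Eve, 3, KW); (Xin, Omar, 3, KW); (Xin, Xin, 3, KW)

LEFT JOIN keeps every row from `players a`; unmatched rows get NULL for `players b`'s columns.
Matching on a.player_id = b.player_id.
- a (player_id=1) pairs with 1 row(s) of b.
- a (player_id=6) pairs with 1 row(s) of b.
- a (player_id=7) pairs with 1 row(s) of b.
- a (player_id=4) pairs with 1 row(s) of b.
- a (player_id=2) pairs with 1 row(s) of b.
- a (player_id=3) pairs with 3 row(s) of b.
- a (player_id=3) pairs with 3 row(s) of b.
- a (player_id=3) pairs with 3 row(s) of b.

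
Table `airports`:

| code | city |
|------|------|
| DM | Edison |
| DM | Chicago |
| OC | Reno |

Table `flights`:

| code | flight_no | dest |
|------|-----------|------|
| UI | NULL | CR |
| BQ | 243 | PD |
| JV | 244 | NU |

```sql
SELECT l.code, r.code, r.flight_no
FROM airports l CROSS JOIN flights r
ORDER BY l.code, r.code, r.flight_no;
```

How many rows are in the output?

CROSS JOIN pairs every row of `airports` with every row of `flights`: 3 × 3 = 9 rows.

9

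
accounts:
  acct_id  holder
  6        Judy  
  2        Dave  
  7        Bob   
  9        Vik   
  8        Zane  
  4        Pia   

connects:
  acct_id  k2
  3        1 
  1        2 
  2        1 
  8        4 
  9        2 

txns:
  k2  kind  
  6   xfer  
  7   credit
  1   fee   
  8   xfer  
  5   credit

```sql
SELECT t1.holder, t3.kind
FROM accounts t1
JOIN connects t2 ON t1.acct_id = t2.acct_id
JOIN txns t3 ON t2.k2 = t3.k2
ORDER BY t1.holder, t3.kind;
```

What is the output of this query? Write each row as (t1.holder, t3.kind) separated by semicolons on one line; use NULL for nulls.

Evaluate left to right. First `accounts t1 INNER JOIN connects t2` on acct_id: 3 row(s).
Then INNER JOIN `txns t3` on k2: keep only rows whose t2.k2 appears in t3.

(Dave, fee)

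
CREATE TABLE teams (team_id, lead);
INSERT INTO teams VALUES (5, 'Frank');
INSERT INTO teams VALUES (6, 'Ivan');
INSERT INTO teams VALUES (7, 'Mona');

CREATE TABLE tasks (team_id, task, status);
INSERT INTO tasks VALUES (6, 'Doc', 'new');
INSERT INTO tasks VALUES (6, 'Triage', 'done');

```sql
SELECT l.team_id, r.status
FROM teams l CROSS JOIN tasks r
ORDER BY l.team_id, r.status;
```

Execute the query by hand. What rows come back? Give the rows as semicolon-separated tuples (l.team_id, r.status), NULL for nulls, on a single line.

CROSS JOIN pairs every row of `teams` with every row of `tasks`: 3 × 2 = 6 rows.
After projecting and ordering:
l.team_id | r.status
5 | done
5 | new
6 | done
6 | new
7 | done
7 | new

(5, done); (5, new); (6, done); (6, new); (7, done); (7, new)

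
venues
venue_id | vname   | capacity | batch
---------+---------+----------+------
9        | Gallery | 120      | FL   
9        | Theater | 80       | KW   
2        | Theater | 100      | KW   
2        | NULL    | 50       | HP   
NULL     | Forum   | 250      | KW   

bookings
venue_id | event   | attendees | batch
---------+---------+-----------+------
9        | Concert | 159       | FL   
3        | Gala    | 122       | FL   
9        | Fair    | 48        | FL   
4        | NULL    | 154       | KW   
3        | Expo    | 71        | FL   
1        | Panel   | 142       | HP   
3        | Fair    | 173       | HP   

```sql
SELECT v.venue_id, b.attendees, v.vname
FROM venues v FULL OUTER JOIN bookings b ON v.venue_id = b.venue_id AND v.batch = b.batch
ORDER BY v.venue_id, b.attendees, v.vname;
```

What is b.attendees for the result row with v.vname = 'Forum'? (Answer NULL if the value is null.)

NULL

FULL OUTER JOIN keeps every row from both sides; unmatched rows get NULL for the other side's columns.
Matching on v.venue_id = b.venue_id AND v.batch = b.batch. A NULL in a compared column never satisfies the condition.
- v row (venue_id=9, batch=FL): matches 2 b row(s) → 2 output row(s).
- v row (venue_id=9, batch=KW): no match → kept, b columns NULL.
- v row (venue_id=2, batch=KW): no match → kept, b columns NULL.
- v row (venue_id=2, batch=HP): no match → kept, b columns NULL.
- v row (venue_id=NULL, batch=KW): no match → kept, b columns NULL.
- 5 row(s) from b found no v partner → padded with NULL.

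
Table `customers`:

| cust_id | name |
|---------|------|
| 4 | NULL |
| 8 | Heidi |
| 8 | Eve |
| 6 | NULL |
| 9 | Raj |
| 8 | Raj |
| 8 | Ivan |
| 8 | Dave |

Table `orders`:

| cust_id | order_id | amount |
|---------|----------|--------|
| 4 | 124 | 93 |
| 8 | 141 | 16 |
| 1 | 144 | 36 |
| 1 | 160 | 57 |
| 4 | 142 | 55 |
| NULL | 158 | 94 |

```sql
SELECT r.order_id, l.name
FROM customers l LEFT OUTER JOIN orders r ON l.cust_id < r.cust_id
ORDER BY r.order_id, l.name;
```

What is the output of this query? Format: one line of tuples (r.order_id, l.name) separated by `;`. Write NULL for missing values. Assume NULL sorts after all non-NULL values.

LEFT JOIN keeps every row from `customers`; unmatched rows get NULL for `orders`'s columns.
Matching on l.cust_id < r.cust_id. A NULL in a compared column never satisfies the condition.
- l row (cust_id=4): matches 1 r row(s) → 1 output row(s).
- l row (cust_id=8): no match → kept, r columns NULL.
- l row (cust_id=8): no match → kept, r columns NULL.
- l row (cust_id=6): matches 1 r row(s) → 1 output row(s).
- l row (cust_id=9): no match → kept, r columns NULL.
- l row (cust_id=8): no match → kept, r columns NULL.
- l row (cust_id=8): no match → kept, r columns NULL.
- l row (cust_id=8): no match → kept, r columns NULL.
After projecting and ordering:
r.order_id | l.name
141 | NULL
141 | NULL
NULL | Dave
NULL | Eve
NULL | Heidi
NULL | Ivan
NULL | Raj
NULL | Raj

(141, NULL); (141, NULL); (NULL, Dave); (NULL, Eve); (NULL, Heidi); (NULL, Ivan); (NULL, Raj); (NULL, Raj)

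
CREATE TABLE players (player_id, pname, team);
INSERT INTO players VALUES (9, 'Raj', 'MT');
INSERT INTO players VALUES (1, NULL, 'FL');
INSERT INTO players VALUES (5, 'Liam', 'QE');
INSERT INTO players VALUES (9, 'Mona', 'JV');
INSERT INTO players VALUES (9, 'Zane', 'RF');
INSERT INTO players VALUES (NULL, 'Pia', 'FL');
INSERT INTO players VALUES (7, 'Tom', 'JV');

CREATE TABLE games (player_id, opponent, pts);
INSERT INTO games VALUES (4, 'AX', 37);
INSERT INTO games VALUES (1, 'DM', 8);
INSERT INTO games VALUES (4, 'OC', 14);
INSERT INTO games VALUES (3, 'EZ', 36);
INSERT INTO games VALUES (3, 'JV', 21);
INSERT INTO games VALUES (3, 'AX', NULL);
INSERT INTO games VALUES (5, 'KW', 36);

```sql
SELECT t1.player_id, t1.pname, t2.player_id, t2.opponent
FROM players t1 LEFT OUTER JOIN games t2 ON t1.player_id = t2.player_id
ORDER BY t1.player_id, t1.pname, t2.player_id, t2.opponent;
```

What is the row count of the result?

7

LEFT JOIN keeps every row from `players`; unmatched rows get NULL for `games`'s columns.
Matching on t1.player_id = t2.player_id. A NULL in a compared column never satisfies the condition.
- t1[0] player_id=9 → no match; kept with NULLs on the t2 side.
- t1[1] player_id=1 → 1 match(es) in t2 → 1 row(s).
- t1[2] player_id=5 → 1 match(es) in t2 → 1 row(s).
- t1[3] player_id=9 → no match; kept with NULLs on the t2 side.
- t1[4] player_id=9 → no match; kept with NULLs on the t2 side.
- t1[5] player_id=NULL → no match; kept with NULLs on the t2 side.
- t1[6] player_id=7 → no match; kept with NULLs on the t2 side.
Total: 2 matched + 5 padded = 7 rows.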